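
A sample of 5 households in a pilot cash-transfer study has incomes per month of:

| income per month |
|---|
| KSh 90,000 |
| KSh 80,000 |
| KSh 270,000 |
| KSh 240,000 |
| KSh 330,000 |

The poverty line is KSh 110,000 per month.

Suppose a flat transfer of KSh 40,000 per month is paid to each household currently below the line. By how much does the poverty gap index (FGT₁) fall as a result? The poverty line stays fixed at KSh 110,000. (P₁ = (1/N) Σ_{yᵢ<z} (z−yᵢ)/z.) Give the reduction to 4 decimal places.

Before: below the line — KSh 80,000, KSh 90,000; poverty gap index (FGT₁) = 0.090909.
After the KSh 40,000 transfer: below the line — none; poverty gap index (FGT₁) = 0.000000.
Reduction = 0.090909 − 0.000000 = 0.0909.

0.0909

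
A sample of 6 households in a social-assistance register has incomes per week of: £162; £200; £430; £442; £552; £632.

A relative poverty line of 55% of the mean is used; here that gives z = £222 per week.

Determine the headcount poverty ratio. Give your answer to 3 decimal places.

2 of the 6 households have income below £222.
H = 2/6 = 0.333.

0.333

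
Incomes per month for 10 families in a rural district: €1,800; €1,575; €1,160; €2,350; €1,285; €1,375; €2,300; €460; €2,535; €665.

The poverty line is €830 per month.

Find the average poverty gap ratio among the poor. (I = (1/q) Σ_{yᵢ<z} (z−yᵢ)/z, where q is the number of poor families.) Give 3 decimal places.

0.322

Incomes under z: €460, €665 (q = 2 of N = 10).
Relative gaps: 0.4458, 0.1988; sum = 0.644578.
I averages over the q = 2 poor units only: 0.644578 / 2 = 0.322.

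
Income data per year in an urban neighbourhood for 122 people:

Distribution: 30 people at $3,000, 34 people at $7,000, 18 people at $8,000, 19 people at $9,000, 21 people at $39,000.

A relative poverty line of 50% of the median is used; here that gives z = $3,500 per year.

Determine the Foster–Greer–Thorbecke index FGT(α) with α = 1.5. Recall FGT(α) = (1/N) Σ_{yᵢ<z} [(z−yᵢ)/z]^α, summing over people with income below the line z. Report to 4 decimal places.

Below the line: 30×$3,000 (q = 30 of N = 122).
Relative gaps: (3500−3000)/3500 = 0.1429 (×30).
Raised to α = 1.5: 0.05399 (×30).
Sum = 1.619848; FGT(1.5) = 1.619848 / 122 = 0.0133.

0.0133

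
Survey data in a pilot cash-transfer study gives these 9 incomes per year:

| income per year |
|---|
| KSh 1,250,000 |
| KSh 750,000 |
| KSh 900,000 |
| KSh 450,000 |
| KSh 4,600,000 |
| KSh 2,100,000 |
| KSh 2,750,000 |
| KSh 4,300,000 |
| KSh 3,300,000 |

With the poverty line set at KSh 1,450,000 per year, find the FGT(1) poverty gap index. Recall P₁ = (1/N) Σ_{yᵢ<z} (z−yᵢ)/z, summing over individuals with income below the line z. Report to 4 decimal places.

Below the line: KSh 450,000, KSh 750,000, KSh 900,000, KSh 1,250,000 (q = 4 of N = 9).
Gap ratios (z−y)/z: (1450000−450000)/1450000 = 0.6897; (1450000−750000)/1450000 = 0.4828; (1450000−900000)/1450000 = 0.3793; (1450000−1250000)/1450000 = 0.1379.
Sum of shortfalls = 1.689655; P₁ averages over all N: 1.689655 / 9 = 0.1877.

0.1877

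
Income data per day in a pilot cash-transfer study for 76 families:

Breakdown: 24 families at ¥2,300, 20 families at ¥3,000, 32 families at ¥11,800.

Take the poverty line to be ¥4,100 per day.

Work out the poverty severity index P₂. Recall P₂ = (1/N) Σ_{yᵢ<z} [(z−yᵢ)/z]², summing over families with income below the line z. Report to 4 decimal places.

Below the line: 24×¥2,300, 20×¥3,000 (q = 44 of N = 76).
Relative gaps: (4100−2300)/4100 = 0.4390 (×24); (4100−3000)/4100 = 0.2683 (×20).
Squared: 0.1927 (×24); 0.0720 (×20).
Sum = 6.065437; P₂ = 6.065437 / 76 = 0.0798.

0.0798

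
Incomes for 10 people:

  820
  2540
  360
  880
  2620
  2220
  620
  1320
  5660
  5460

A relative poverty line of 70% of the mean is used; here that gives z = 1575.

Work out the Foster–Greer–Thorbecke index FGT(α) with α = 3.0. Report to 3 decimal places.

0.088

Poor units: 360, 620, 820, 880, 1320 (q = 5 of N = 10).
Shortfall ratios: (1575−360)/1575 = 0.7714; (1575−620)/1575 = 0.6063; (1575−820)/1575 = 0.4794; (1575−880)/1575 = 0.4413; (1575−1320)/1575 = 0.1619.
Raised to α = 3.0: 0.45908; 0.22293; 0.11015; 0.08592; 0.00424.
Sum = 0.882330; FGT(3.0) = 0.882330 / 10 = 0.088.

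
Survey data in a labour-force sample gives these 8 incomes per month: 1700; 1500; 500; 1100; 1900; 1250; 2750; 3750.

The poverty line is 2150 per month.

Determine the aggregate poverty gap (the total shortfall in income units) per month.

4950

Below the line: 500, 1100, 1250, 1500, 1700, 1900 (q = 6 of N = 8).
Individual gaps: 2150−500 = 1650; 2150−1100 = 1050; 2150−1250 = 900; 2150−1500 = 650; 2150−1700 = 450; 2150−1900 = 250.
Aggregate gap = 4950.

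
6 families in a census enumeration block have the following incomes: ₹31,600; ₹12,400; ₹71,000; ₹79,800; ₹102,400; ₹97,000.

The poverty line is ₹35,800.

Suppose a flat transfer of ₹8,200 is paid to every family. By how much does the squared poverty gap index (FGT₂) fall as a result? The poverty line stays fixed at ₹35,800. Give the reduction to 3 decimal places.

0.043

Before: below the line — ₹12,400, ₹31,600; squared poverty gap index (FGT₂) = 0.07350.
After the ₹8,200 transfer: below the line — ₹20,600; squared poverty gap index (FGT₂) = 0.03004.
Reduction = 0.07350 − 0.03004 = 0.043.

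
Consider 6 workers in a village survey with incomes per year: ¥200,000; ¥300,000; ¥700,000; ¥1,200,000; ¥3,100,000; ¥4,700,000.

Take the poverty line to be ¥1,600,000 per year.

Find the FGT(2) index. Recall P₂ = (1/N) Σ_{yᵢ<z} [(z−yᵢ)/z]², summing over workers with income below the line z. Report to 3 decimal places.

Below the line: ¥200,000, ¥300,000, ¥700,000, ¥1,200,000 (q = 4 of N = 6).
Gap ratios (z−y)/z: (1600000−200000)/1600000 = 0.8750; (1600000−300000)/1600000 = 0.8125; (1600000−700000)/1600000 = 0.5625; (1600000−1200000)/1600000 = 0.2500.
Squared: 0.7656; 0.6602; 0.3164; 0.0625.
Sum = 1.804688; P₂ = 1.804688 / 6 = 0.301.

0.301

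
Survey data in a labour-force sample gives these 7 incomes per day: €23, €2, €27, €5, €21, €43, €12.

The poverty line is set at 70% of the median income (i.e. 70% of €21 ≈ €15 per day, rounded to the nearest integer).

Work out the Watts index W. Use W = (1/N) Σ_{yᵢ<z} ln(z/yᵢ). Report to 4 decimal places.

Poor units: €2, €5, €12 (q = 3 of N = 7).
ln(z/y) terms: ln(15/2) = 2.0149; ln(15/5) = 1.0986; ln(15/12) = 0.2231.
W = 3.336659 / 7 = 0.4767.

0.4767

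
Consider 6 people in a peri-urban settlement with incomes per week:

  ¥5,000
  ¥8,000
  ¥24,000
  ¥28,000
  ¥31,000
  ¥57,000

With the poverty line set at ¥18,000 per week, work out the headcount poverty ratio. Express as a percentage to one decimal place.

2 of the 6 people have income below ¥18,000.
H = 2/6 = 33.3%.

33.3%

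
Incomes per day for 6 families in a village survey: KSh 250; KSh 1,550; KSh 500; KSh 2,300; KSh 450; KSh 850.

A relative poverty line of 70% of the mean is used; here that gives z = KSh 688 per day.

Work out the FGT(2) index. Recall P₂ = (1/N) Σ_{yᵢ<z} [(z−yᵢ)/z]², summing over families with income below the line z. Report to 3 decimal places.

0.100

Below the line: KSh 250, KSh 450, KSh 500 (q = 3 of N = 6).
Relative gaps: (688−250)/688 = 0.6366; (688−450)/688 = 0.3459; (688−500)/688 = 0.2733.
Squared: 0.4053; 0.1197; 0.0747.
Sum = 0.599632; P₂ = 0.599632 / 6 = 0.100.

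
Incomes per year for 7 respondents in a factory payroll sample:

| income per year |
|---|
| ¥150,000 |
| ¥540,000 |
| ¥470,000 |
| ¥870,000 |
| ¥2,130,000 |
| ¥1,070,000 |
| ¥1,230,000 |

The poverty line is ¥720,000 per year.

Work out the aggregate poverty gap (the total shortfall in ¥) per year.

Poor units: ¥150,000, ¥470,000, ¥540,000 (q = 3 of N = 7).
Individual gaps: 720000−150000 = 570000; 720000−470000 = 250000; 720000−540000 = 180000.
Aggregate gap = ¥1,000,000.

¥1,000,000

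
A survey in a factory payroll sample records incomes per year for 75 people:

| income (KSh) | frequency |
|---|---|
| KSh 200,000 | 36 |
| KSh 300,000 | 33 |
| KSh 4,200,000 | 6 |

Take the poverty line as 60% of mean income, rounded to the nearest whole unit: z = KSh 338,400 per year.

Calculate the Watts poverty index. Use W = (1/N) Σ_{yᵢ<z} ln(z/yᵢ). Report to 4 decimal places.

Below the line: 36×KSh 200,000, 33×KSh 300,000 (q = 69 of N = 75).
Log shortfalls: ln(338400/200000) = 0.5259 (×36); ln(338400/300000) = 0.1204 (×33).
W = 22.907528 / 75 = 0.3054.

0.3054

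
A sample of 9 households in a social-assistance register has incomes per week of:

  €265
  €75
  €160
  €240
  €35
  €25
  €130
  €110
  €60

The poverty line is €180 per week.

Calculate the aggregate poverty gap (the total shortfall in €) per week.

€665

Below z: €25, €35, €60, €75, €110, €130, €160 (q = 7 of N = 9).
Individual gaps: 180−25 = 155; 180−35 = 145; 180−60 = 120; 180−75 = 105; 180−110 = 70; 180−130 = 50; 180−160 = 20.
Aggregate gap = €665.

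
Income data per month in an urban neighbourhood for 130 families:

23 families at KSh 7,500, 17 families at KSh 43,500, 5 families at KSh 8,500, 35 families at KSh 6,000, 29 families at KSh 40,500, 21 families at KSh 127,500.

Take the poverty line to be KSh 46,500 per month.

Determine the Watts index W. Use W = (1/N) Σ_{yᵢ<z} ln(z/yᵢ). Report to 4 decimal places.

Below z: 35×KSh 6,000, 23×KSh 7,500, 5×KSh 8,500, 29×KSh 40,500, 17×KSh 43,500 (q = 109 of N = 130).
ln(z/y) terms: ln(46500/6000) = 2.0477 (×35); ln(46500/7500) = 1.8245 (×23); ln(46500/8500) = 1.6994 (×5); ln(46500/40500) = 0.1382 (×29); ln(46500/43500) = 0.0667 (×17).
W = 127.270927 / 130 = 0.9790.

0.9790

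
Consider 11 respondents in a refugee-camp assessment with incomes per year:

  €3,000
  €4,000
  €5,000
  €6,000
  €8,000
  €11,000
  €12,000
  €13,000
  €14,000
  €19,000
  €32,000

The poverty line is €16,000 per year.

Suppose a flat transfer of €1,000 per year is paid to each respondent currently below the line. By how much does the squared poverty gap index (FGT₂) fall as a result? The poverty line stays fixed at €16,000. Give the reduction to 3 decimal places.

Before: below the line — €3,000, €4,000, €5,000, €6,000, €8,000, €11,000, €12,000, €13,000, €14,000; squared poverty gap index (FGT₂) = 0.23153.
After the €1,000 transfer: below the line — €4,000, €5,000, €6,000, €7,000, €9,000, €12,000, €13,000, €14,000, €15,000; squared poverty gap index (FGT₂) = 0.18643.
Reduction = 0.23153 − 0.18643 = 0.045.

0.045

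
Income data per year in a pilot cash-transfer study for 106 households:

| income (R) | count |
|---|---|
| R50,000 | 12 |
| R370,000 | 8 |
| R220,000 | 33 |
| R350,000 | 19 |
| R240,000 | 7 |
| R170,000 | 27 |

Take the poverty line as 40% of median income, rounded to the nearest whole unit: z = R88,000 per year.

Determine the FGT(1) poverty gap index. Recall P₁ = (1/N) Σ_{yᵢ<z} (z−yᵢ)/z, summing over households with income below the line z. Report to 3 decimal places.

Incomes under z: 12×R50,000 (q = 12 of N = 106).
Gap ratios (z−y)/z: (88000−50000)/88000 = 0.4318 (×12).
Sum of shortfalls = 5.181818; P₁ averages over all N: 5.181818 / 106 = 0.049.

0.049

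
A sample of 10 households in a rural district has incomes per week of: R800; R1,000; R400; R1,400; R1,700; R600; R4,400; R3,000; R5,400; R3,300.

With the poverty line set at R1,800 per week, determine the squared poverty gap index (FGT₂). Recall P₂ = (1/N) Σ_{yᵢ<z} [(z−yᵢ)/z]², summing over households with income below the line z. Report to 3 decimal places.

Incomes under z: R400, R600, R800, R1,000, R1,400, R1,700 (q = 6 of N = 10).
Gap ratios (z−y)/z: (1800−400)/1800 = 0.7778; (1800−600)/1800 = 0.6667; (1800−800)/1800 = 0.5556; (1800−1000)/1800 = 0.4444; (1800−1400)/1800 = 0.2222; (1800−1700)/1800 = 0.0556.
Squared: 0.6049; 0.4444; 0.3086; 0.1975; 0.0494; 0.0031.
Sum = 1.608025; P₂ = 1.608025 / 10 = 0.161.

0.161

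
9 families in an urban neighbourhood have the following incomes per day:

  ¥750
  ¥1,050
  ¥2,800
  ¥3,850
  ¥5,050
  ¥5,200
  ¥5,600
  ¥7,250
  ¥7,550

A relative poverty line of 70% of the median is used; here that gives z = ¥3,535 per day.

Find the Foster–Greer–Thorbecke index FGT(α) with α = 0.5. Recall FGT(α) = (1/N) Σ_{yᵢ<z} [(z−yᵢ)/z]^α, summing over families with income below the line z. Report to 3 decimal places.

Below the line: ¥750, ¥1,050, ¥2,800 (q = 3 of N = 9).
Normalized shortfalls: (3535−750)/3535 = 0.7878; (3535−1050)/3535 = 0.7030; (3535−2800)/3535 = 0.2079.
Raised to α = 0.5: 0.88760; 0.83843; 0.45598.
Sum = 2.182018; FGT(0.5) = 2.182018 / 9 = 0.242.

0.242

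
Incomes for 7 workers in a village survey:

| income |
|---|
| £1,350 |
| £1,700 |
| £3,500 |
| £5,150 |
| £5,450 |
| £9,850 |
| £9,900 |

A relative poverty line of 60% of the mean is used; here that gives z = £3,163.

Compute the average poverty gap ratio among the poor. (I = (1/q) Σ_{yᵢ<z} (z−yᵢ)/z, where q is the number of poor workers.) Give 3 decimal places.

0.518

Below z: £1,350, £1,700 (q = 2 of N = 7).
Shortfall ratios (z−y)/z: 0.5732, 0.4625; sum = 1.035726.
I averages over the q = 2 poor units only: 1.035726 / 2 = 0.518.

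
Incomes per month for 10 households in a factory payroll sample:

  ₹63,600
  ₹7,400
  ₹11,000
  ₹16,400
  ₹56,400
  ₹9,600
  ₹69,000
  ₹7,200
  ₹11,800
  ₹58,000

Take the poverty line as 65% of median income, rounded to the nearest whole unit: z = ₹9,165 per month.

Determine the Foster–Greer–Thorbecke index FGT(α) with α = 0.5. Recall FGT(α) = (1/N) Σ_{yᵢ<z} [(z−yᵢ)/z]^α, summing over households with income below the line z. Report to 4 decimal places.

0.0902

Below the line: ₹7,200, ₹7,400 (q = 2 of N = 10).
Shortfall ratios: (9165−7200)/9165 = 0.2144; (9165−7400)/9165 = 0.1926.
Raised to α = 0.5: 0.46304; 0.43884.
Sum = 0.901876; FGT(0.5) = 0.901876 / 10 = 0.0902.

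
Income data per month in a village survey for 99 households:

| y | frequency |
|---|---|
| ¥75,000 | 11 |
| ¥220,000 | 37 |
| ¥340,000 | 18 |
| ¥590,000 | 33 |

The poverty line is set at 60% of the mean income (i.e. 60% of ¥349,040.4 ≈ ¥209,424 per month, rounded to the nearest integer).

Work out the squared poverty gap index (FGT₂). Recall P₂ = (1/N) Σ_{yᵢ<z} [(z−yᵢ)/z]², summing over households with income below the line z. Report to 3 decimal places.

Poor units: 11×¥75,000 (q = 11 of N = 99).
Gap ratios (z−y)/z: (209424−75000)/209424 = 0.6419 (×11).
Squared: 0.4120 (×11).
Sum = 4.532037; P₂ = 4.532037 / 99 = 0.046.

0.046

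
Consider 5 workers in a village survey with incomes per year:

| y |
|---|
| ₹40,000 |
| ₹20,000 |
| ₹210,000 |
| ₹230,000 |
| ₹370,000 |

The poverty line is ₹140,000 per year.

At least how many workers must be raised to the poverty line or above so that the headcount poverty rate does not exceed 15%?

Currently q = 2 of N = 5 are below the line (H = 0.400).
A headcount ratio of at most 15% allows at most ⌊0.15 × 5⌋ = 0 poor workers.
So at least 2 − 0 = 2 must be lifted.

2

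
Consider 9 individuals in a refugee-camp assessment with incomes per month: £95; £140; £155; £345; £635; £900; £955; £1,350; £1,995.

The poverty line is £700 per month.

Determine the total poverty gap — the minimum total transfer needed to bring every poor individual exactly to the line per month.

Below z: £95, £140, £155, £345, £635 (q = 5 of N = 9).
Individual gaps: 700−95 = 605; 700−140 = 560; 700−155 = 545; 700−345 = 355; 700−635 = 65.
Aggregate gap = £2,130.

£2,130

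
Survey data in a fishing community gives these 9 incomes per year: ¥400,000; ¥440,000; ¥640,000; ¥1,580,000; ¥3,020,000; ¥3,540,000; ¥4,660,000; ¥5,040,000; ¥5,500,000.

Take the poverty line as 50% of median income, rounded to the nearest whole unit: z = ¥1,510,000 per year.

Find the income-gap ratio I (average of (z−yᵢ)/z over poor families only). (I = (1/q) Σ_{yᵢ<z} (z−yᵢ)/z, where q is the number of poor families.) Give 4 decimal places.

0.6733

Below the line: ¥400,000, ¥440,000, ¥640,000 (q = 3 of N = 9).
Shortfall ratios (z−y)/z: 0.7351, 0.7086, 0.5762; sum = 2.019868.
I averages over the q = 3 poor units only: 2.019868 / 3 = 0.6733.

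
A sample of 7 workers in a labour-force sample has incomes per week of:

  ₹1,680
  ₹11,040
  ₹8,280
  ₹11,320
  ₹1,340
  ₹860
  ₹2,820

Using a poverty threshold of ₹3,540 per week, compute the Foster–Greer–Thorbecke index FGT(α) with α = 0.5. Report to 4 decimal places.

0.4049

Below the line: ₹860, ₹1,340, ₹1,680, ₹2,820 (q = 4 of N = 7).
Relative gaps: (3540−860)/3540 = 0.7571; (3540−1340)/3540 = 0.6215; (3540−1680)/3540 = 0.5254; (3540−2820)/3540 = 0.2034.
Raised to α = 0.5: 0.87009; 0.78833; 0.72486; 0.45099.
Sum = 2.834275; FGT(0.5) = 2.834275 / 7 = 0.4049.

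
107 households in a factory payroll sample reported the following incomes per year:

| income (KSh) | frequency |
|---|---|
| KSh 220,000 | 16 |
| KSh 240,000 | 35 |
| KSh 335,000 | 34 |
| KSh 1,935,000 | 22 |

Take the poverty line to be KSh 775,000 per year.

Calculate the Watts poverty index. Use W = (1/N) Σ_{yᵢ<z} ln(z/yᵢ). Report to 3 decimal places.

Incomes under z: 16×KSh 220,000, 35×KSh 240,000, 34×KSh 335,000 (q = 85 of N = 107).
Log gaps: ln(775000/220000) = 1.2592 (×16); ln(775000/240000) = 1.1722 (×35); ln(775000/335000) = 0.8387 (×34).
W = 89.692516 / 107 = 0.838.

0.838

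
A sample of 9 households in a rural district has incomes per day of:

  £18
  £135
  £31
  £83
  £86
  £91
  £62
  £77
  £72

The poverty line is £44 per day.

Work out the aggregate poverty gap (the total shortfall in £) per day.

Below z: £18, £31 (q = 2 of N = 9).
Individual gaps: 44−18 = 26; 44−31 = 13.
Aggregate gap = £39.

£39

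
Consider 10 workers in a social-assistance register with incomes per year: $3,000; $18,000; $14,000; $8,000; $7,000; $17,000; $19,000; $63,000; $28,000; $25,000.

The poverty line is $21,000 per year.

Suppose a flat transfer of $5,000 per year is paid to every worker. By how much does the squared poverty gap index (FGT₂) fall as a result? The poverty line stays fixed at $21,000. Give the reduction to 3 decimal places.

0.102

Before: below the line — $3,000, $7,000, $8,000, $14,000, $17,000, $18,000, $19,000; squared poverty gap index (FGT₂) = 0.17392.
After the $5,000 transfer: below the line — $8,000, $12,000, $13,000, $19,000; squared poverty gap index (FGT₂) = 0.07211.
Reduction = 0.17392 − 0.07211 = 0.102.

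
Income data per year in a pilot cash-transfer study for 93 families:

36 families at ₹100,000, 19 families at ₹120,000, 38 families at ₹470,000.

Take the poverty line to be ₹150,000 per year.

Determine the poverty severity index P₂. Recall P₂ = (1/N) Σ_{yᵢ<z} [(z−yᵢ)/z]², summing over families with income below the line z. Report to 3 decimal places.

0.051

Below the line: 36×₹100,000, 19×₹120,000 (q = 55 of N = 93).
Shortfall ratios: (150000−100000)/150000 = 0.3333 (×36); (150000−120000)/150000 = 0.2000 (×19).
Squared: 0.1111 (×36); 0.0400 (×19).
Sum = 4.760000; P₂ = 4.760000 / 93 = 0.051.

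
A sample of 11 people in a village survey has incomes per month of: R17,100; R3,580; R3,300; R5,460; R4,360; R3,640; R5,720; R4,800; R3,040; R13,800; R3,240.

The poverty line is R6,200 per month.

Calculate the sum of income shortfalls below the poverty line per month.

Poor units: R3,040, R3,240, R3,300, R3,580, R3,640, R4,360, R4,800, R5,460, R5,720 (q = 9 of N = 11).
Individual gaps: 6200−3040 = 3160; 6200−3240 = 2960; 6200−3300 = 2900; 6200−3580 = 2620; 6200−3640 = 2560; 6200−4360 = 1840; 6200−4800 = 1400; 6200−5460 = 740; 6200−5720 = 480.
Aggregate gap = R18,660.

R18,660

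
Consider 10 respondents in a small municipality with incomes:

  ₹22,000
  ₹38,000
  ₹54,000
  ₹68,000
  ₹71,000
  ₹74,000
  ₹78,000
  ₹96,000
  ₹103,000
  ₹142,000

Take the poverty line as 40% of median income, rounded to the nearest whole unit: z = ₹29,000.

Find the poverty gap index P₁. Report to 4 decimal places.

0.0241

Poor units: ₹22,000 (q = 1 of N = 10).
Gap ratios (z−y)/z: (29000−22000)/29000 = 0.2414.
Σ = 0.241379. Dividing by the full population N = 10 gives P₁ = 0.0241.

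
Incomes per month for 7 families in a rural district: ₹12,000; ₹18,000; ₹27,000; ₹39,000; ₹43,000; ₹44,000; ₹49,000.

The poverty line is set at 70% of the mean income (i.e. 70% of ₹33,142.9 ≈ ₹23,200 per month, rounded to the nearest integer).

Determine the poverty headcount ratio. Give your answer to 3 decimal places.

2 of the 7 families have income below ₹23,200.
H = 2/7 = 0.286.

0.286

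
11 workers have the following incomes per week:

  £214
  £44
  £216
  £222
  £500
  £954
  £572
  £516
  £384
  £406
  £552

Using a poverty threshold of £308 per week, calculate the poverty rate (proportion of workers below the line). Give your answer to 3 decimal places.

4 of the 11 workers have income below £308.
H = 4/11 = 0.364.

0.364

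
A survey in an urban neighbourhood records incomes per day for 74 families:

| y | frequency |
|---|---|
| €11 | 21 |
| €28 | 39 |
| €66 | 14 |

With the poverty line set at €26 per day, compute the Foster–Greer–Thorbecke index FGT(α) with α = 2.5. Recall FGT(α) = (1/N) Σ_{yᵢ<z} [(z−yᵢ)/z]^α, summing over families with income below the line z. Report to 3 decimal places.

0.072

Below z: 21×€11 (q = 21 of N = 74).
Shortfall ratios: (26−11)/26 = 0.5769 (×21).
Raised to α = 2.5: 0.25281 (×21).
Sum = 5.309016; FGT(2.5) = 5.309016 / 74 = 0.072.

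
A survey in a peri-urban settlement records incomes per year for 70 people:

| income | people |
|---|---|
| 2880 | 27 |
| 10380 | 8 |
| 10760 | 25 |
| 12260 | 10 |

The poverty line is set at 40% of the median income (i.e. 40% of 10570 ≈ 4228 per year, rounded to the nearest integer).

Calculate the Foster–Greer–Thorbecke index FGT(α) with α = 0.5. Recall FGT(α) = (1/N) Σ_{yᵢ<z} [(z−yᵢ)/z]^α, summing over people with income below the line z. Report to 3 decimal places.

0.218

Below z: 27×2880 (q = 27 of N = 70).
Relative gaps: (4228−2880)/4228 = 0.3188 (×27).
Raised to α = 0.5: 0.56465 (×27).
Sum = 15.245484; FGT(0.5) = 15.245484 / 70 = 0.218.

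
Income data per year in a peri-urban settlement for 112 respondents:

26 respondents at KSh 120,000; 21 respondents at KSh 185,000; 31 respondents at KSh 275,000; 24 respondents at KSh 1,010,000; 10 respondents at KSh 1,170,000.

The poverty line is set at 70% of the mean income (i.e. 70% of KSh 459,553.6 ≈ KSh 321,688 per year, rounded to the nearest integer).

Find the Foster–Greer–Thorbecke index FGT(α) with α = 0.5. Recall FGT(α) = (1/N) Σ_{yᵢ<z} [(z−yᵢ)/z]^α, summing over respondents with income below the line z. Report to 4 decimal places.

0.4115

Incomes under z: 26×KSh 120,000, 21×KSh 185,000, 31×KSh 275,000 (q = 78 of N = 112).
Gap ratios (z−y)/z: (321688−120000)/321688 = 0.6270 (×26); (321688−185000)/321688 = 0.4249 (×21); (321688−275000)/321688 = 0.1451 (×31).
Raised to α = 0.5: 0.79181 (×26); 0.65185 (×21); 0.38097 (×31).
Sum = 46.085908; FGT(0.5) = 46.085908 / 112 = 0.4115.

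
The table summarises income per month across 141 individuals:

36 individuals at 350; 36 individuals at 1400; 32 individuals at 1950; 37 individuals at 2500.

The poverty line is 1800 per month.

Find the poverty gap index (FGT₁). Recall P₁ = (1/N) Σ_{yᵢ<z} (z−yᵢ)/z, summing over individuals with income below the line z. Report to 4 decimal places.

Incomes under z: 36×350, 36×1400 (q = 72 of N = 141).
Relative gaps: (1800−350)/1800 = 0.8056 (×36); (1800−1400)/1800 = 0.2222 (×36).
Sum of shortfalls = 37.000000; P₁ averages over all N: 37.000000 / 141 = 0.2624.

0.2624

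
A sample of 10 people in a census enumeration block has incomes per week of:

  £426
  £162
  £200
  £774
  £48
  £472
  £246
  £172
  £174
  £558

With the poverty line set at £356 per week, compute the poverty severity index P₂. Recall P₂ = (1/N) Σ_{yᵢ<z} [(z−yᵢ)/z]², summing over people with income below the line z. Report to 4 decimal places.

0.1861

Incomes under z: £48, £162, £172, £174, £200, £246 (q = 6 of N = 10).
Normalized shortfalls: (356−48)/356 = 0.8652; (356−162)/356 = 0.5449; (356−172)/356 = 0.5169; (356−174)/356 = 0.5112; (356−200)/356 = 0.4382; (356−246)/356 = 0.3090.
Squared: 0.7485; 0.2970; 0.2671; 0.2614; 0.1920; 0.0955.
Sum = 1.861476; P₂ = 1.861476 / 10 = 0.1861.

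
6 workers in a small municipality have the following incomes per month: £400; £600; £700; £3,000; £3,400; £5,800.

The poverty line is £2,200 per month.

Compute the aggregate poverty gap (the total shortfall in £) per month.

Below the line: £400, £600, £700 (q = 3 of N = 6).
Individual gaps: 2200−400 = 1800; 2200−600 = 1600; 2200−700 = 1500.
Aggregate gap = £4,900.

£4,900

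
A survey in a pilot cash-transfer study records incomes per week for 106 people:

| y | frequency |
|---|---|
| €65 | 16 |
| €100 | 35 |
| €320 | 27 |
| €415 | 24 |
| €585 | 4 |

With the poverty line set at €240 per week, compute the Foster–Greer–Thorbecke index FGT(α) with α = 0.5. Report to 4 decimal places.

0.3811

Poor units: 16×€65, 35×€100 (q = 51 of N = 106).
Gap ratios (z−y)/z: (240−65)/240 = 0.7292 (×16); (240−100)/240 = 0.5833 (×35).
Raised to α = 0.5: 0.85391 (×16); 0.76376 (×35).
Sum = 40.394293; FGT(0.5) = 40.394293 / 106 = 0.3811.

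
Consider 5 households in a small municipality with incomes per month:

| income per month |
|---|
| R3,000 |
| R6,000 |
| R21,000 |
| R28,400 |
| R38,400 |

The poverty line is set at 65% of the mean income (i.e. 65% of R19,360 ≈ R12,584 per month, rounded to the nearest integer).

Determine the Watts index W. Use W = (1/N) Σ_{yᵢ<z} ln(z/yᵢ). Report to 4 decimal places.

Incomes under z: R3,000, R6,000 (q = 2 of N = 5).
ln(z/y) terms: ln(12584/3000) = 1.4338; ln(12584/6000) = 0.7407.
W = 2.174481 / 5 = 0.4349.

0.4349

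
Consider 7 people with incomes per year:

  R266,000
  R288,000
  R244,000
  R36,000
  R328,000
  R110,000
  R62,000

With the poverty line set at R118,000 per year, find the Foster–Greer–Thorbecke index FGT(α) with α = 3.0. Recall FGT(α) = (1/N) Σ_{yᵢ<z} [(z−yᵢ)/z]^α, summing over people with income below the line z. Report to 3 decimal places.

0.063

Incomes under z: R36,000, R62,000, R110,000 (q = 3 of N = 7).
Normalized shortfalls: (118000−36000)/118000 = 0.6949; (118000−62000)/118000 = 0.4746; (118000−110000)/118000 = 0.0678.
Raised to α = 3.0: 0.33558; 0.10689; 0.00031.
Sum = 0.442777; FGT(3.0) = 0.442777 / 7 = 0.063.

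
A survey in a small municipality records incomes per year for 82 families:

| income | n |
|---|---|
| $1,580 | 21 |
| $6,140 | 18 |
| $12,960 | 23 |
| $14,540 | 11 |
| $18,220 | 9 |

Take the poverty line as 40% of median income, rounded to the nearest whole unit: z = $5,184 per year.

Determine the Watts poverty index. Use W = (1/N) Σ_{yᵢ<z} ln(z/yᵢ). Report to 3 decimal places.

Below z: 21×$1,580 (q = 21 of N = 82).
ln(z/y) terms: ln(5184/1580) = 1.1882 (×21).
W = 24.951194 / 82 = 0.304.

0.304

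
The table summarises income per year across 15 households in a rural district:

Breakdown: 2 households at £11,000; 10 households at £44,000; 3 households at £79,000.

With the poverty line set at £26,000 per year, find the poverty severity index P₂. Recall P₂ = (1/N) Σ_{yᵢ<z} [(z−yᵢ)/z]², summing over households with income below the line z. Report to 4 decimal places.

0.0444

Incomes under z: 2×£11,000 (q = 2 of N = 15).
Normalized shortfalls: (26000−11000)/26000 = 0.5769 (×2).
Squared: 0.3328 (×2).
Sum = 0.665680; P₂ = 0.665680 / 15 = 0.0444.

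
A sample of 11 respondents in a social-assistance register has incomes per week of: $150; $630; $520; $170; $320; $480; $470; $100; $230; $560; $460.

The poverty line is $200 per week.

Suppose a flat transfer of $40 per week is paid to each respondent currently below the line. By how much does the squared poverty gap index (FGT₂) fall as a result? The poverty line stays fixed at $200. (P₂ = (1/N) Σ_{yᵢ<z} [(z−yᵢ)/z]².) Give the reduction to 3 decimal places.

0.022

Before: below the line — $100, $150, $170; squared poverty gap index (FGT₂) = 0.03045.
After the $40 transfer: below the line — $140, $190; squared poverty gap index (FGT₂) = 0.00841.
Reduction = 0.03045 − 0.00841 = 0.022.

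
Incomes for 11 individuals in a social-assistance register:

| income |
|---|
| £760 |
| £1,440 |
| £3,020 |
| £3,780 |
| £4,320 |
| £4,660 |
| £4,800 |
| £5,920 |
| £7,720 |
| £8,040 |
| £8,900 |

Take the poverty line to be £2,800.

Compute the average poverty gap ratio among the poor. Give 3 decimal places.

Poor units: £760, £1,440 (q = 2 of N = 11).
Relative gaps: 0.7286, 0.4857; sum = 1.214286.
The income-gap ratio divides by q (the poor only): 1.214286 / 2 = 0.607.

0.607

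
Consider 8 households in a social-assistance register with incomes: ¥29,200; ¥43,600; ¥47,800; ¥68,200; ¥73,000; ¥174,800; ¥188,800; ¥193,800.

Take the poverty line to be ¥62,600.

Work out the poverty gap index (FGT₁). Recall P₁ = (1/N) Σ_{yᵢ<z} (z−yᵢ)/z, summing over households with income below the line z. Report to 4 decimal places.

0.1342

Below z: ¥29,200, ¥43,600, ¥47,800 (q = 3 of N = 8).
Gap ratios (z−y)/z: (62600−29200)/62600 = 0.5335; (62600−43600)/62600 = 0.3035; (62600−47800)/62600 = 0.2364.
Σ = 1.073482. Dividing by the full population N = 8 gives P₁ = 0.1342.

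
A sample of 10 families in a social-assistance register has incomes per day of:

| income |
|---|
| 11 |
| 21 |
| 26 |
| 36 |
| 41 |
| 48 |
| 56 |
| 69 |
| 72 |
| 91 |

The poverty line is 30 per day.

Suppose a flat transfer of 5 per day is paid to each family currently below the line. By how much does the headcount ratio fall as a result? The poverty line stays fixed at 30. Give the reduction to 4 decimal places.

0.1000

Before: below the line — 11, 21, 26; headcount ratio = 0.300000.
After the 5 transfer: below the line — 16, 26; headcount ratio = 0.200000.
Reduction = 0.300000 − 0.200000 = 0.1000.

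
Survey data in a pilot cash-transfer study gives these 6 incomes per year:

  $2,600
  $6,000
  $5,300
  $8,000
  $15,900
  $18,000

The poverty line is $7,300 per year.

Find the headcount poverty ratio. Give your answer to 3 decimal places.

0.500

3 of the 6 respondents have income below $7,300.
H = 3/6 = 0.500.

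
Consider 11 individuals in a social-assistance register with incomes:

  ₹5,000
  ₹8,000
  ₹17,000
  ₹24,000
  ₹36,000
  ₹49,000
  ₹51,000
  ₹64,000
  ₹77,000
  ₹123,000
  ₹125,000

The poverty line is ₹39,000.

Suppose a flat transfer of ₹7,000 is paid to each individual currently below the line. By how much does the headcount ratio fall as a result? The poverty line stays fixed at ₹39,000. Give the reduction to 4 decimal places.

0.0909

Before: below the line — ₹5,000, ₹8,000, ₹17,000, ₹24,000, ₹36,000; headcount ratio = 0.454545.
After the ₹7,000 transfer: below the line — ₹12,000, ₹15,000, ₹24,000, ₹31,000; headcount ratio = 0.363636.
Reduction = 0.454545 − 0.363636 = 0.0909.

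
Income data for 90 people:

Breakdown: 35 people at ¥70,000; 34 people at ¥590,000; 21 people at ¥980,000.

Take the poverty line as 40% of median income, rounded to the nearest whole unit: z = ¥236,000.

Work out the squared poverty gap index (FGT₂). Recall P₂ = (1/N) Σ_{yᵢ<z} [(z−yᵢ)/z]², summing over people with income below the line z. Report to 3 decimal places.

0.192

Below the line: 35×¥70,000 (q = 35 of N = 90).
Shortfall ratios: (236000−70000)/236000 = 0.7034 (×35).
Squared: 0.4948 (×35).
Sum = 17.316504; P₂ = 17.316504 / 90 = 0.192.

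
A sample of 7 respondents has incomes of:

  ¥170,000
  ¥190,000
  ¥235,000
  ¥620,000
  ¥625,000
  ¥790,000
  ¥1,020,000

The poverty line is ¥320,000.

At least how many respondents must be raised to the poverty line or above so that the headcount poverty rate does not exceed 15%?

Currently q = 3 of N = 7 are below the line (H = 0.429).
A headcount ratio of at most 15% allows at most ⌊0.15 × 7⌋ = 1 poor respondents.
So at least 3 − 1 = 2 must be lifted.

2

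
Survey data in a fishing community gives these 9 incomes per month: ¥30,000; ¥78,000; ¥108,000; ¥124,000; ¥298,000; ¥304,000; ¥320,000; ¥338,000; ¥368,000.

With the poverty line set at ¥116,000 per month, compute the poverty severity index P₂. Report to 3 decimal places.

Below the line: ¥30,000, ¥78,000, ¥108,000 (q = 3 of N = 9).
Normalized shortfalls: (116000−30000)/116000 = 0.7414; (116000−78000)/116000 = 0.3276; (116000−108000)/116000 = 0.0690.
Squared: 0.5496; 0.1073; 0.0048.
Sum = 0.661712; P₂ = 0.661712 / 9 = 0.074.

0.074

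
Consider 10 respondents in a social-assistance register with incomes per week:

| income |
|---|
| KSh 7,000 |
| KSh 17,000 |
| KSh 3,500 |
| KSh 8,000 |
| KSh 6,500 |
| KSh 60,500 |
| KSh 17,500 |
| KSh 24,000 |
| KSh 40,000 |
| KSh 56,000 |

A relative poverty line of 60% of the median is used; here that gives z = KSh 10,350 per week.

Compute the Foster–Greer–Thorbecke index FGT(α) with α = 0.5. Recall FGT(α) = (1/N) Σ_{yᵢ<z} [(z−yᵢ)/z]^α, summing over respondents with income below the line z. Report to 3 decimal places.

Below the line: KSh 3,500, KSh 6,500, KSh 7,000, KSh 8,000 (q = 4 of N = 10).
Normalized shortfalls: (10350−3500)/10350 = 0.6618; (10350−6500)/10350 = 0.3720; (10350−7000)/10350 = 0.3237; (10350−8000)/10350 = 0.2271.
Raised to α = 0.5: 0.81353; 0.60990; 0.56892; 0.47650.
Sum = 2.468857; FGT(0.5) = 2.468857 / 10 = 0.247.

0.247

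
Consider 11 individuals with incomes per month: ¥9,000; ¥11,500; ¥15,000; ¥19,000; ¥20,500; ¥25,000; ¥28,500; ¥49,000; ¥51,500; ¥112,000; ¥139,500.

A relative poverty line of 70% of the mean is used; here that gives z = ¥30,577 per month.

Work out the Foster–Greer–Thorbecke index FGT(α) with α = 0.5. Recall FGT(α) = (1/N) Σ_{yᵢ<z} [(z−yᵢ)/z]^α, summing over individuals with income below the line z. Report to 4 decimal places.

Incomes under z: ¥9,000, ¥11,500, ¥15,000, ¥19,000, ¥20,500, ¥25,000, ¥28,500 (q = 7 of N = 11).
Shortfall ratios: (30577−9000)/30577 = 0.7057; (30577−11500)/30577 = 0.6239; (30577−15000)/30577 = 0.5094; (30577−19000)/30577 = 0.3786; (30577−20500)/30577 = 0.3296; (30577−25000)/30577 = 0.1824; (30577−28500)/30577 = 0.0679.
Raised to α = 0.5: 0.84004; 0.78987; 0.71375; 0.61532; 0.57407; 0.42707; 0.26063.
Sum = 4.220753; FGT(0.5) = 4.220753 / 11 = 0.3837.

0.3837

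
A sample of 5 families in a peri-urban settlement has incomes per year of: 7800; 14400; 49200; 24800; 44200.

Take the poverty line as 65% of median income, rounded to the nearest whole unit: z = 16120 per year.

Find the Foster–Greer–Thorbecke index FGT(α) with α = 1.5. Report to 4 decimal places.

0.0811

Incomes under z: 7800, 14400 (q = 2 of N = 5).
Normalized shortfalls: (16120−7800)/16120 = 0.5161; (16120−14400)/16120 = 0.1067.
Raised to α = 1.5: 0.37080; 0.03485.
Sum = 0.405651; FGT(1.5) = 0.405651 / 5 = 0.0811.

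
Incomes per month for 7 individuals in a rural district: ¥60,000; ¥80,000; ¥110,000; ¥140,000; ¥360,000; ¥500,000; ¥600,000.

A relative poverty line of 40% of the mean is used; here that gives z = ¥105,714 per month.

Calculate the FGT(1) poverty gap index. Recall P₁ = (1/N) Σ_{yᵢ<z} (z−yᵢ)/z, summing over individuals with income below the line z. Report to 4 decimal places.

Poor units: ¥60,000, ¥80,000 (q = 2 of N = 7).
Gap ratios (z−y)/z: (105714−60000)/105714 = 0.4324; (105714−80000)/105714 = 0.2432.
Sum of shortfalls = 0.675672; P₁ averages over all N: 0.675672 / 7 = 0.0965.

0.0965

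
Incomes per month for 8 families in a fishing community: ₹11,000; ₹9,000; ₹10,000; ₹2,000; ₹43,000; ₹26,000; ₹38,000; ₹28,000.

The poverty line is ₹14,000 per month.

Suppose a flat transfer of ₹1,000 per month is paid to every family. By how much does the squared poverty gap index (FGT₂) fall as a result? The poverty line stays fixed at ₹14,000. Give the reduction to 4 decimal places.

Before: below the line — ₹2,000, ₹9,000, ₹10,000, ₹11,000; squared poverty gap index (FGT₂) = 0.123724.
After the ₹1,000 transfer: below the line — ₹3,000, ₹10,000, ₹11,000, ₹12,000; squared poverty gap index (FGT₂) = 0.095663.
Reduction = 0.123724 − 0.095663 = 0.0281.

0.0281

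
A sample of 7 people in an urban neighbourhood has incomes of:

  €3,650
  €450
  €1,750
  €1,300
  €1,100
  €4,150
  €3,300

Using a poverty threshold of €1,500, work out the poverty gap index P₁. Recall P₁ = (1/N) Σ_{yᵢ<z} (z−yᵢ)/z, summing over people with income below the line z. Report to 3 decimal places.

0.157

Poor units: €450, €1,100, €1,300 (q = 3 of N = 7).
Gap ratios (z−y)/z: (1500−450)/1500 = 0.7000; (1500−1100)/1500 = 0.2667; (1500−1300)/1500 = 0.1333.
Sum of shortfalls = 1.100000; P₁ averages over all N: 1.100000 / 7 = 0.157.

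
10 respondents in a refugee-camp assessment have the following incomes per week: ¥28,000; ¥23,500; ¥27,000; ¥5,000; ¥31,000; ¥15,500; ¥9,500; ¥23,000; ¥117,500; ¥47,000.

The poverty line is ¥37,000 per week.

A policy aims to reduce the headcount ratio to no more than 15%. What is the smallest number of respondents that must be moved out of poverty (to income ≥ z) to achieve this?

Currently q = 8 of N = 10 are below the line (H = 0.800).
A headcount ratio of at most 15% allows at most ⌊0.15 × 10⌋ = 1 poor respondents.
So at least 8 − 1 = 7 must be lifted.

7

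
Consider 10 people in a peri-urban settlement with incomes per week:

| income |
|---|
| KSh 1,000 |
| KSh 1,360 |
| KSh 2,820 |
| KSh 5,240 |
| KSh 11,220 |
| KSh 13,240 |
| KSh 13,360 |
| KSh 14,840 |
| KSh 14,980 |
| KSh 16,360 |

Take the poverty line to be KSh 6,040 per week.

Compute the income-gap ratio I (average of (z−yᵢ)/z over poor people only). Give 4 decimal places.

0.5687

Below z: KSh 1,000, KSh 1,360, KSh 2,820, KSh 5,240 (q = 4 of N = 10).
Shortfall ratios (z−y)/z: 0.8344, 0.7748, 0.5331, 0.1325; sum = 2.274834.
I averages over the q = 4 poor units only: 2.274834 / 4 = 0.5687.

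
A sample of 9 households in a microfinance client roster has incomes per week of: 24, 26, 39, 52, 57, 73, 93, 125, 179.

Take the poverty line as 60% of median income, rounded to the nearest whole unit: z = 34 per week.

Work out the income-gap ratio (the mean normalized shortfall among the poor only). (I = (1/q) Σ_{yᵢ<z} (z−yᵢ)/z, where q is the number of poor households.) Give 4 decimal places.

Below the line: 24, 26 (q = 2 of N = 9).
Relative gaps: 0.2941, 0.2353; sum = 0.529412.
The income-gap ratio divides by q (the poor only): 0.529412 / 2 = 0.2647.

0.2647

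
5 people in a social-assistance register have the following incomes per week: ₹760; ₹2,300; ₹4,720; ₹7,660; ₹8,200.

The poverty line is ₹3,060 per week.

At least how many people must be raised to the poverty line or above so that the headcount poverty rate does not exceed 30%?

1

Currently q = 2 of N = 5 are below the line (H = 0.400).
A headcount ratio of at most 30% allows at most ⌊0.30 × 5⌋ = 1 poor people.
So at least 2 − 1 = 1 must be lifted.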